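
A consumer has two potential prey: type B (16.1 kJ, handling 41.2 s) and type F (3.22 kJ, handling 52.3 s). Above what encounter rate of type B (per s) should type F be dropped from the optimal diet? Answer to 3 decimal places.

0.005 per s

Drop type F once their profitability E₂/h₂ falls below the rate achievable on type B alone: E₂/h₂ = λE₁/(1 + λh₁).
Solve for λ: λE₁h₂ = E₂(1 + λh₁) → λ(E₁h₂ − E₂h₁) = E₂ → λ = E₂/(E₁h₂ − E₂h₁).
λ = 3.22/(16.1×52.3 − 3.22×41.2) = 3.22/709.4 = 0.004539 per s.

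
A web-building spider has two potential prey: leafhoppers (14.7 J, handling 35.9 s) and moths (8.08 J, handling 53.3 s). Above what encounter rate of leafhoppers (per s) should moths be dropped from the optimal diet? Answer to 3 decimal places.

0.016 per s

Drop moths once their profitability E₂/h₂ falls below the rate achievable on leafhoppers alone: E₂/h₂ = λE₁/(1 + λh₁).
Solve for λ: λE₁h₂ = E₂(1 + λh₁) → λ(E₁h₂ − E₂h₁) = E₂ → λ = E₂/(E₁h₂ − E₂h₁).
λ = 8.08/(14.7×53.3 − 8.08×35.9) = 8.08/493.4 = 0.01637 per s.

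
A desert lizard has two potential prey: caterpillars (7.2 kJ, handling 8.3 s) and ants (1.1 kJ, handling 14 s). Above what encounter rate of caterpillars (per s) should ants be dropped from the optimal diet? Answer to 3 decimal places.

The zero-one rule: include ants iff E₂/h₂ > λE₁/(1+λh₁). Equality gives the switch point.
λE₁h₂ = E₂ + λE₂h₁ ⇒ λ = E₂/(E₁h₂ − E₂h₁) = 1.1/(100.8 − 9.13) = 0.012 per s.

0.012 per s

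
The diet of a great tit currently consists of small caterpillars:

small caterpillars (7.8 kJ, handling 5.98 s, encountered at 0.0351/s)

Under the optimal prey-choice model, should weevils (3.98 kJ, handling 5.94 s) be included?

Yes

Current rate: (0.0351×7.8)/(1 + 0.0351×5.98) = 0.2263 kJ/s.
weevils: E/h = 3.98/5.94 = 0.67 kJ/s.
0.67 > 0.2263, so adding weevils raises the average — include it.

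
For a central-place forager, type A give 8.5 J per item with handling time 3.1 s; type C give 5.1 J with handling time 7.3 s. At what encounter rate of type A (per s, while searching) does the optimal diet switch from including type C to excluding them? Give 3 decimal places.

0.110 per s

Drop type C once their profitability E₂/h₂ falls below the rate achievable on type A alone: E₂/h₂ = λE₁/(1 + λh₁).
Solve for λ: λE₁h₂ = E₂(1 + λh₁) → λ(E₁h₂ − E₂h₁) = E₂ → λ = E₂/(E₁h₂ − E₂h₁).
λ = 5.1/(8.5×7.3 − 5.1×3.1) = 5.1/46.24 = 0.1103 per s.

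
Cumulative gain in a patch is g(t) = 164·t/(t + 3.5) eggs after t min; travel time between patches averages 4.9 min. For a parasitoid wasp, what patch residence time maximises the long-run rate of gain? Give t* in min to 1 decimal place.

4.1 min

By the marginal value theorem, leave when the instantaneous gain rate g'(t) equals the habitat-wide average g(t)/(T + t).
g'(t) = 164·3.5/(t + 3.5)². Setting 164·3.5/(t+3.5)² = 164t/[(t+3.5)(4.9+t)] gives 3.5(4.9+t) = t(t+3.5), so t² = 3.5×4.9 = 17.15.
t* = √17.15 = 4.141 min.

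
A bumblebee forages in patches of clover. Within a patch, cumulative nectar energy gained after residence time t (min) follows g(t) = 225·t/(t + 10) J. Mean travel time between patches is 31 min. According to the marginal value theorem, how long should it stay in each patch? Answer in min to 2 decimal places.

Optimal t* satisfies g'(t*) = g(t*)/(T + t*).
g'(t) = 225·10/(t + 10)². Setting 225·10/(t+10)² = 225t/[(t+10)(31+t)] gives 10(31+t) = t(t+10), so t² = 10×31 = 310.
t* = √310 = 17.61 min.

17.61 min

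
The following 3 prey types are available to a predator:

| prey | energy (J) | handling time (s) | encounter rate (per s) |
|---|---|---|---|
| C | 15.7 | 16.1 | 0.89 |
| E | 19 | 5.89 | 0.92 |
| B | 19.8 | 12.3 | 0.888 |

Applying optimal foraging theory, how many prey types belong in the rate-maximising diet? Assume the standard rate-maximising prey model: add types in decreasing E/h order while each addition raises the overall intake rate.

1

E/h in descending order: E 3.23, B 1.61, C 0.975 J/s. The optimal diet is the largest prefix of this list for which every included type satisfies E_i/h_i > R on the types above it.
Rate on top 1: 2.723. B: 1.61 < 2.723 → exclude; stop.
Optimal diet: E — 1 of 3 types.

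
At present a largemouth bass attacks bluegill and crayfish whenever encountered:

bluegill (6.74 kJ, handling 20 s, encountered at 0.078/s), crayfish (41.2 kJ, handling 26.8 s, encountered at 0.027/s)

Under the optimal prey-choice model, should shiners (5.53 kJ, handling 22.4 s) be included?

Current rate: (0.078×6.74 + 0.027×41.2)/(1 + 0.078×20 + 0.027×26.8) = 0.4989 kJ/s.
shiners: E/h = 5.53/22.4 = 0.2469 kJ/s.
Since 0.2469 < R, time spent handling shiners is better spent searching.

No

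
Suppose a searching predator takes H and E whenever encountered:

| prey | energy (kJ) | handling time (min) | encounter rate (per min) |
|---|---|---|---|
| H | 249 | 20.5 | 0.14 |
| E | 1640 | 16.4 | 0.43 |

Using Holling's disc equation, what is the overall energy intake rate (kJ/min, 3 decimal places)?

67.759 kJ/min

Energy encountered per unit search time: 0.14×249 + 0.43×1640 = 740.1 kJ/min.
Handling time per unit search time: 0.14×20.5 + 0.43×16.4 = 9.922.
Rate = 740.1/(1 + 9.922) = 67.76 kJ/min.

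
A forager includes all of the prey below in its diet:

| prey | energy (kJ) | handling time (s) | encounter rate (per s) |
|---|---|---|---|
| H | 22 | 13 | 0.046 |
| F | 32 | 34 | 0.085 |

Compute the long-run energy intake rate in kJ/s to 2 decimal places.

R = Σλ_iE_i / (1 + Σλ_ih_i)
Numerator: 0.046×22 + 0.085×32 = 3.732
Denominator: 1 + 0.046×13 + 0.085×34 = 4.488
R = 3.732/4.488 = 0.8316 kJ/s

0.83 kJ/s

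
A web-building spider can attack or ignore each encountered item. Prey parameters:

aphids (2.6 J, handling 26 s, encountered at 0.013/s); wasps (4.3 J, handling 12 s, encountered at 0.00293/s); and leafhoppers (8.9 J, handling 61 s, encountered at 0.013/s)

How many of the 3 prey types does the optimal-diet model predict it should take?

3

Profitabilities (E/h, J/s): wasps 0.358, leafhoppers 0.146, aphids 0.1. Add prey in this order while the next type's profitability exceeds the intake rate on those already taken.
Rate on top 1: 0.01217. leafhoppers: 0.146 > 0.01217 → include.
Rate on top 2: 0.07018. aphids: 0.1 > 0.07018 → include.
Optimal diet: wasps, leafhoppers, aphids — 3 of 3 types.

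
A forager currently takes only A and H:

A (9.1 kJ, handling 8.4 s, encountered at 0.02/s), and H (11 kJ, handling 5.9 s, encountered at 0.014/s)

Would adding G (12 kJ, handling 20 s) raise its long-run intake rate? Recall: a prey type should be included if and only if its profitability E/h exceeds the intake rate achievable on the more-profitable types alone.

Yes

On A and H alone, R = ΣλE/(1+Σλh) = 0.336/1.251 = 0.2687 kJ/s.
Profitability of G: 12/20 = 0.6 kJ/s.
Since 0.6 > R, including G increases the long-run rate.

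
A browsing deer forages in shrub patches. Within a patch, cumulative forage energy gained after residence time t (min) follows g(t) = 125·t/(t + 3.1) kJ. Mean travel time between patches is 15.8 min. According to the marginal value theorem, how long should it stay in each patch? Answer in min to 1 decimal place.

By the marginal value theorem, leave when the instantaneous gain rate g'(t) equals the habitat-wide average g(t)/(T + t).
g'(t) = 125·3.1/(t + 3.1)². Setting 125·3.1/(t+3.1)² = 125t/[(t+3.1)(15.8+t)] gives 3.1(15.8+t) = t(t+3.1), so t² = 3.1×15.8 = 48.98.
t* = √48.98 = 6.999 min.

7.0 min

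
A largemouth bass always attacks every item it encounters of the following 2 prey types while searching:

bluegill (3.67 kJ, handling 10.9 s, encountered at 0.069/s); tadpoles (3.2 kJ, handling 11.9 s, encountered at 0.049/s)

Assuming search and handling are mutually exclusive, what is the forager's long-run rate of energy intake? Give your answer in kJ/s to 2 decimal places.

R = Σλ_iE_i / (1 + Σλ_ih_i)
Numerator: 0.069×3.67 + 0.049×3.2 = 0.41
Denominator: 1 + 0.069×10.9 + 0.049×11.9 = 2.335
R = 0.41/2.335 = 0.1756 kJ/s

0.18 kJ/s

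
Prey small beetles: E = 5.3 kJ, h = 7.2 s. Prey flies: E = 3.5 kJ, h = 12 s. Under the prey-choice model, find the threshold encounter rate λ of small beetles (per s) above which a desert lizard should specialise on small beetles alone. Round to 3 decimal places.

0.091 per s

At the threshold, the rate on small beetles alone equals the profitability of flies: λ·5.3/(1 + λ·7.2) = 3.5/12 = 0.2917.
Rearranging, λ(5.3 − 0.2917×7.2) = 0.2917, so λ = 0.2917/3.2 = 0.09115 per s.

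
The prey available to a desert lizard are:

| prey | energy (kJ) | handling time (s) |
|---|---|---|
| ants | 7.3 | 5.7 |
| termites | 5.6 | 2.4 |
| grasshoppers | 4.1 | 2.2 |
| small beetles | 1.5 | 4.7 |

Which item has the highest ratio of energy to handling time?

termites

In descending order of E/h:
termites: 5.6/2.4 = 2.33 kJ/s
grasshoppers: 4.1/2.2 = 1.86 kJ/s
ants: 7.3/5.7 = 1.28 kJ/s
small beetles: 1.5/4.7 = 0.319 kJ/s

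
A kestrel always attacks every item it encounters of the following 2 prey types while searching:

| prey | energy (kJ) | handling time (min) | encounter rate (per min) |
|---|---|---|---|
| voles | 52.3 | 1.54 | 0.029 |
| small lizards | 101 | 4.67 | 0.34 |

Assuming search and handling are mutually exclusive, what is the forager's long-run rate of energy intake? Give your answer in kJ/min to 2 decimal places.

13.62 kJ/min

R = (0.029×52.3 + 0.34×101) / (1 + 0.029×1.54 + 0.34×4.67) = 35.86/2.632 = 13.62 kJ/min.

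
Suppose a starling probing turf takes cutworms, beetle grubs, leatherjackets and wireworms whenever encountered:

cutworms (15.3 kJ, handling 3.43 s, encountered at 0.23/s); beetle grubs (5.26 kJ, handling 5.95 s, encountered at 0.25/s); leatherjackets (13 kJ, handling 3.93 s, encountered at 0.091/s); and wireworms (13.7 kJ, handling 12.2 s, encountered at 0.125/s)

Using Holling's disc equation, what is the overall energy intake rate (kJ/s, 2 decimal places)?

R = Σλ_iE_i / (1 + Σλ_ih_i)
Numerator: 0.23×15.3 + 0.25×5.26 + 0.091×13 + 0.125×13.7 = 7.729
Denominator: 1 + 0.23×3.43 + 0.25×5.95 + 0.091×3.93 + 0.125×12.2 = 5.159
R = 7.729/5.159 = 1.498 kJ/s

1.50 kJ/s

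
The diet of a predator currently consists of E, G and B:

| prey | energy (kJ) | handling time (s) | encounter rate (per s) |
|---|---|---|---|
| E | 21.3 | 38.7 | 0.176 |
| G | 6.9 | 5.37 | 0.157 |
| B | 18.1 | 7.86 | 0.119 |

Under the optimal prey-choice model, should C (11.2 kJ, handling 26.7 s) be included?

No

Intake rate on the current diet: R = (0.176×21.3 + 0.157×6.9 + 0.119×18.1) / (1 + 0.176×38.7 + 0.157×5.37 + 0.119×7.86) = 6.986/9.59 = 0.7285 kJ/s.
C: E/h = 11.2/26.7 = 0.4195 kJ/s.
0.4195 < 0.7285, so adding C would lower the average — exclude it.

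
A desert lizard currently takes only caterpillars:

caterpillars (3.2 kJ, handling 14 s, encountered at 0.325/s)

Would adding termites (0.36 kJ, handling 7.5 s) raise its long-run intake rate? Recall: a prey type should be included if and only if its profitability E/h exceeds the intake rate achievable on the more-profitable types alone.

Intake rate on the current diet: R = (0.325×3.2) / (1 + 0.325×14) = 1.04/5.55 = 0.1874 kJ/s.
termites: E/h = 0.36/7.5 = 0.048 kJ/s.
0.048 < 0.1874, so adding termites would lower the average — exclude it.

No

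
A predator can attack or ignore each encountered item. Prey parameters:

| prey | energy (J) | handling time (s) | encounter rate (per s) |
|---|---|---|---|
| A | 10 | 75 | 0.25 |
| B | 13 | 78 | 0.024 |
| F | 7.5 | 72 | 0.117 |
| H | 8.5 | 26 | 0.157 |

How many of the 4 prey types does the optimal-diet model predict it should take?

1

Profitabilities (E/h, J/s): H 0.327, B 0.167, A 0.133, F 0.104. Add prey in this order while the next type's profitability exceeds the intake rate on those already taken.
Rate on top 1: 0.2626. B: 0.167 < 0.2626 → exclude; stop.
Optimal diet: H — 1 of 4 types.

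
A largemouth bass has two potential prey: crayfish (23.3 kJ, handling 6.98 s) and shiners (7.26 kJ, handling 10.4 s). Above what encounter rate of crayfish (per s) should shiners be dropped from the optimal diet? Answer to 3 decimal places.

0.038 per s

The zero-one rule: include shiners iff E₂/h₂ > λE₁/(1+λh₁). Equality gives the switch point.
λE₁h₂ = E₂ + λE₂h₁ ⇒ λ = E₂/(E₁h₂ − E₂h₁) = 7.26/(242.3 − 50.67) = 0.03788 per s.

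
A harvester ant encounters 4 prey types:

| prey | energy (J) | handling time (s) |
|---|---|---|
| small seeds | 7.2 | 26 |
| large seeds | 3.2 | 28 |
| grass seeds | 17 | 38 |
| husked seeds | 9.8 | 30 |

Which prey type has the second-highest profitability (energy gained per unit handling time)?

In descending order of E/h:
grass seeds: 17/38 = 0.447 J/s
husked seeds: 9.8/30 = 0.327 J/s
small seeds: 7.2/26 = 0.277 J/s
large seeds: 3.2/28 = 0.114 J/s

husked seeds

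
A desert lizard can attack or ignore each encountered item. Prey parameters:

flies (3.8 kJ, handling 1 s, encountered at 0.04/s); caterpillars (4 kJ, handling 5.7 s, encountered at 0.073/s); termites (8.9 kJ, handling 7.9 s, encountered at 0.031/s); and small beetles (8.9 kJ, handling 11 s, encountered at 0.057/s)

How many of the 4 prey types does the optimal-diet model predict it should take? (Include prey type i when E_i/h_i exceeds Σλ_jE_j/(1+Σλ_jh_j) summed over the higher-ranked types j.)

4

Rank by E/h (kJ/s): flies 3.8, termites 1.13, small beetles 0.809, caterpillars 0.702. Include each in turn until the next type's E/h falls below the running intake rate.
Rate on top 1: 0.1462. termites: 1.13 > 0.1462 → include.
Rate on top 2: 0.333. small beetles: 0.809 > 0.333 → include.
Rate on top 3: 0.4891. caterpillars: 0.702 > 0.4891 → include.
Optimal diet: flies, termites, small beetles, caterpillars — 4 of 4 types.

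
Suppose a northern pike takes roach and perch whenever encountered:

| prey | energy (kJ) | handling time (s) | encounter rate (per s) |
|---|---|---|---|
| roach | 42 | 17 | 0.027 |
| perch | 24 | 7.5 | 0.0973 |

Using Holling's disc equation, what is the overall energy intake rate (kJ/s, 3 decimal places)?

1.585 kJ/s

Energy encountered per unit search time: 0.027×42 + 0.0973×24 = 3.469 kJ/s.
Handling time per unit search time: 0.027×17 + 0.0973×7.5 = 1.189.
Rate = 3.469/(1 + 1.189) = 1.585 kJ/s.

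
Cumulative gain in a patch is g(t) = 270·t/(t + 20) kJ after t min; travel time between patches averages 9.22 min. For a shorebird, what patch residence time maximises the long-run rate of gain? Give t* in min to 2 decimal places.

13.58 min

Maximise g(t)/(T+t): set derivative to zero → g'(t)(T+t) = g(t).
g'(t) = 270·20/(t + 20)². Setting 270·20/(t+20)² = 270t/[(t+20)(9.22+t)] gives 20(9.22+t) = t(t+20), so t² = 20×9.22 = 184.4.
t* = √184.4 = 13.58 min.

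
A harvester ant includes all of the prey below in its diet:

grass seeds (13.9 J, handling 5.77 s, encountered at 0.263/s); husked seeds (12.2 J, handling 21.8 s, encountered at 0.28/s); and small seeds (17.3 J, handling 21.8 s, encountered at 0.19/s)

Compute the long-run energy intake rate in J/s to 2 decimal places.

Energy encountered per unit search time: 0.263×13.9 + 0.28×12.2 + 0.19×17.3 = 10.36 J/s.
Handling time per unit search time: 0.263×5.77 + 0.28×21.8 + 0.19×21.8 = 11.76.
Rate = 10.36/(1 + 11.76) = 0.8116 J/s.

0.81 J/s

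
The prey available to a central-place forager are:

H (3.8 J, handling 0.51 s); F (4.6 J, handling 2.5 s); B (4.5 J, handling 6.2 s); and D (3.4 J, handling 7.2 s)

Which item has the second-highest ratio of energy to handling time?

F

In descending order of E/h:
H: 3.8/0.51 = 7.45 J/s
F: 4.6/2.5 = 1.84 J/s
B: 4.5/6.2 = 0.726 J/s
D: 3.4/7.2 = 0.472 J/s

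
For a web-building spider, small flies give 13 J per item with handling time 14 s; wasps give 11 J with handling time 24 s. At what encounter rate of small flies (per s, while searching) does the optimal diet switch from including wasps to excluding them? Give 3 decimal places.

0.070 per s

At the threshold, the rate on small flies alone equals the profitability of wasps: λ·13/(1 + λ·14) = 11/24 = 0.4583.
Rearranging, λ(13 − 0.4583×14) = 0.4583, so λ = 0.4583/6.583 = 0.06962 per s.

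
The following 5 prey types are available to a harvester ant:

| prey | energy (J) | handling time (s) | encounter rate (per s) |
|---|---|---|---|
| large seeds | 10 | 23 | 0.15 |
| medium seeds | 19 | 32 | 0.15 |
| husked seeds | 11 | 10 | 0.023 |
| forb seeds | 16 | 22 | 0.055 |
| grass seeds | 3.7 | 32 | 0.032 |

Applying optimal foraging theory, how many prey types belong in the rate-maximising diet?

3

E/h in descending order: husked seeds 1.1, forb seeds 0.727, medium seeds 0.594, large seeds 0.435, grass seeds 0.116 J/s. The optimal diet is the largest prefix of this list for which every included type satisfies E_i/h_i > R on the types above it.
Rate on top 1: 0.2057. forb seeds: 0.727 > 0.2057 → include.
Rate on top 2: 0.4643. medium seeds: 0.594 > 0.4643 → include.
Rate on top 3: 0.5501. large seeds: 0.435 < 0.5501 → exclude; stop.
Optimal diet: husked seeds, forb seeds, medium seeds — 3 of 5 types.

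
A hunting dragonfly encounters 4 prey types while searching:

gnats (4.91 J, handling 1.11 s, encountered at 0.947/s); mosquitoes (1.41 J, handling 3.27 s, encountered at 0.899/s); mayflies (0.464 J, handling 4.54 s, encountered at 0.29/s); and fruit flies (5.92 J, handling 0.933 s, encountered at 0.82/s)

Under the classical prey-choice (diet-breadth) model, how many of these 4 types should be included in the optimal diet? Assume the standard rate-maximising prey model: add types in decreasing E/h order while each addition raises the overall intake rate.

2

Profitabilities (E/h, J/s): fruit flies 6.35, gnats 4.42, mosquitoes 0.431, mayflies 0.102. Add prey in this order while the next type's profitability exceeds the intake rate on those already taken.
Rate on top 1: 2.75. gnats: 4.42 > 2.75 → include.
Rate on top 2: 3.375. mosquitoes: 0.431 < 3.375 → exclude; stop.
Optimal diet: fruit flies, gnats — 2 of 4 types.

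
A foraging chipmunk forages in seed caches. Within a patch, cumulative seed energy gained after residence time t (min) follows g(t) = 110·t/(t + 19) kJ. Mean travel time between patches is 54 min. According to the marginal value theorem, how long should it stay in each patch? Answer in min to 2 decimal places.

Maximise g(t)/(T+t): set derivative to zero → g'(t)(T+t) = g(t).
g'(t) = 110·19/(t + 19)². Setting 110·19/(t+19)² = 110t/[(t+19)(54+t)] gives 19(54+t) = t(t+19), so t² = 19×54 = 1026.
t* = √1026 = 32.03 min.

32.03 min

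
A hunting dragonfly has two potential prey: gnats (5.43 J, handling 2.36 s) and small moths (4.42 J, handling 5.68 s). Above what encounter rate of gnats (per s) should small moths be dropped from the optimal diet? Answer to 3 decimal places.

At the threshold, the rate on gnats alone equals the profitability of small moths: λ·5.43/(1 + λ·2.36) = 4.42/5.68 = 0.7782.
Rearranging, λ(5.43 − 0.7782×2.36) = 0.7782, so λ = 0.7782/3.594 = 0.2165 per s.

0.217 per s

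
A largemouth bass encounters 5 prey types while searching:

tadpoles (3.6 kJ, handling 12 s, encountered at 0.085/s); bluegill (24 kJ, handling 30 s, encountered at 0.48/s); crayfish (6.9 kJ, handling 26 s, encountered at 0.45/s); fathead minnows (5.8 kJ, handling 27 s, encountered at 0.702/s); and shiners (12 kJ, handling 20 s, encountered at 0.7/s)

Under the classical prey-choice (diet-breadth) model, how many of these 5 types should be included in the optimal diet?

1

Rank by E/h (kJ/s): bluegill 0.8, shiners 0.6, tadpoles 0.3, crayfish 0.265, fathead minnows 0.215. Include each in turn until the next type's E/h falls below the running intake rate.
Rate on top 1: 0.7481. shiners: 0.6 < 0.7481 → exclude; stop.
Optimal diet: bluegill — 1 of 5 types.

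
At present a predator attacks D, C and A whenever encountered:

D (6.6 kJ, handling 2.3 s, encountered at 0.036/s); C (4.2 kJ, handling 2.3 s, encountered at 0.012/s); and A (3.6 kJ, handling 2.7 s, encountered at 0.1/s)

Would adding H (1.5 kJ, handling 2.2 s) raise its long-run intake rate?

Intake rate on the current diet: R = (0.036×6.6 + 0.012×4.2 + 0.1×3.6) / (1 + 0.036×2.3 + 0.012×2.3 + 0.1×2.7) = 0.648/1.38 = 0.4694 kJ/s.
Profitability of H: 1.5/2.2 = 0.6818 kJ/s.
0.6818 > 0.4694, so adding H raises the average — include it.

Yes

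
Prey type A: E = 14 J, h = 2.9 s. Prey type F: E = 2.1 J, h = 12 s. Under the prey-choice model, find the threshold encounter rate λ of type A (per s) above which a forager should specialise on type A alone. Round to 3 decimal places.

0.013 per s

Drop type F once their profitability E₂/h₂ falls below the rate achievable on type A alone: E₂/h₂ = λE₁/(1 + λh₁).
Solve for λ: λE₁h₂ = E₂(1 + λh₁) → λ(E₁h₂ − E₂h₁) = E₂ → λ = E₂/(E₁h₂ − E₂h₁).
λ = 2.1/(14×12 − 2.1×2.9) = 2.1/161.9 = 0.01297 per s.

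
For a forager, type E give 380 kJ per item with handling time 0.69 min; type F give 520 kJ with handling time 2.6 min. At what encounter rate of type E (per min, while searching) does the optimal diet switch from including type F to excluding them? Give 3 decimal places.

Drop type F once their profitability E₂/h₂ falls below the rate achievable on type E alone: E₂/h₂ = λE₁/(1 + λh₁).
Solve for λ: λE₁h₂ = E₂(1 + λh₁) → λ(E₁h₂ − E₂h₁) = E₂ → λ = E₂/(E₁h₂ − E₂h₁).
λ = 520/(380×2.6 − 520×0.69) = 520/629.2 = 0.8264 per min.

0.826 per min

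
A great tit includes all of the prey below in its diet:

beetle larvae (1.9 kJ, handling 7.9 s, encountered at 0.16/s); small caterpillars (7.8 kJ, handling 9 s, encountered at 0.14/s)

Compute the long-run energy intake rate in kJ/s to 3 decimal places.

R = (0.16×1.9 + 0.14×7.8) / (1 + 0.16×7.9 + 0.14×9) = 1.396/3.524 = 0.3961 kJ/s.

0.396 kJ/s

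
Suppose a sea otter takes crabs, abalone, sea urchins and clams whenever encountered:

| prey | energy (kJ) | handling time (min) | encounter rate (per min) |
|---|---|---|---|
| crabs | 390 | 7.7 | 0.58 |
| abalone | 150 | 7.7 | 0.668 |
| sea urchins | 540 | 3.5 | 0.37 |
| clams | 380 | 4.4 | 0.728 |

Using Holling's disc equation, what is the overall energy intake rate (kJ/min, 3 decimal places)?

53.141 kJ/min

R = (0.58×390 + 0.668×150 + 0.37×540 + 0.728×380) / (1 + 0.58×7.7 + 0.668×7.7 + 0.37×3.5 + 0.728×4.4) = 802.8/15.11 = 53.14 kJ/min.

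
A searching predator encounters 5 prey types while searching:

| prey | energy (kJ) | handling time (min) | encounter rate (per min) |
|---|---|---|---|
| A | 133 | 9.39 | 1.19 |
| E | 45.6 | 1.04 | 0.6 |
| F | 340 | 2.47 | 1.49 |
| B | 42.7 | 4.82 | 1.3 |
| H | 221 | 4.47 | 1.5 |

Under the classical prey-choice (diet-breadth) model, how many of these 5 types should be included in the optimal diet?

1

E/h in descending order: F 138, H 49.4, E 43.8, A 14.2, B 8.86 kJ/min. The optimal diet is the largest prefix of this list for which every included type satisfies E_i/h_i > R on the types above it.
Rate on top 1: 108.2. H: 49.4 < 108.2 → exclude; stop.
Optimal diet: F — 1 of 5 types.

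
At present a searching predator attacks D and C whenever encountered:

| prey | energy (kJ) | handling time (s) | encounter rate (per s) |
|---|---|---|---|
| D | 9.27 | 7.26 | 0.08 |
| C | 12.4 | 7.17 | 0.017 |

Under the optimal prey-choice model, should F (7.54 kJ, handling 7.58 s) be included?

Current rate: (0.08×9.27 + 0.017×12.4)/(1 + 0.08×7.26 + 0.017×7.17) = 0.5594 kJ/s.
F: E/h = 7.54/7.58 = 0.9947 kJ/s.
Since 0.9947 > R, including F increases the long-run rate.

Yes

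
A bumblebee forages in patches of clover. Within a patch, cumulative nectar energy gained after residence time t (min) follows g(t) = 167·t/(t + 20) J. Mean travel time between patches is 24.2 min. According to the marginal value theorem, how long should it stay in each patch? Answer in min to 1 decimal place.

22.0 min

Maximise g(t)/(T+t): set derivative to zero → g'(t)(T+t) = g(t).
g'(t) = 167·20/(t + 20)². Setting 167·20/(t+20)² = 167t/[(t+20)(24.2+t)] gives 20(24.2+t) = t(t+20), so t² = 20×24.2 = 484.
t* = √484 = 22 min.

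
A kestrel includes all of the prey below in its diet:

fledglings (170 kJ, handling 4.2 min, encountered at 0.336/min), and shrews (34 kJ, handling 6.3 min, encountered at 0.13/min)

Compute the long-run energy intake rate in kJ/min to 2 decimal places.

19.05 kJ/min

R = Σλ_iE_i / (1 + Σλ_ih_i)
Numerator: 0.336×170 + 0.13×34 = 61.54
Denominator: 1 + 0.336×4.2 + 0.13×6.3 = 3.23
R = 61.54/3.23 = 19.05 kJ/min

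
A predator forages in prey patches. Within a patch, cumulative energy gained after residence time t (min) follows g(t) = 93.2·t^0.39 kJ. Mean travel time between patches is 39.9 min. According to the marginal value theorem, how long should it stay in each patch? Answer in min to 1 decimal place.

25.5 min

Optimal t* satisfies g'(t*) = g(t*)/(T + t*).
g'(t) = 0.39·93.2·t^-0.61. Setting 0.39·93.2·t^-0.61 = 93.2·t^0.39/(39.9+t) gives 0.39(39.9+t) = t, so 0.61·t = 0.39×39.9.
t* = 0.39×39.9/0.61 = 25.51 min.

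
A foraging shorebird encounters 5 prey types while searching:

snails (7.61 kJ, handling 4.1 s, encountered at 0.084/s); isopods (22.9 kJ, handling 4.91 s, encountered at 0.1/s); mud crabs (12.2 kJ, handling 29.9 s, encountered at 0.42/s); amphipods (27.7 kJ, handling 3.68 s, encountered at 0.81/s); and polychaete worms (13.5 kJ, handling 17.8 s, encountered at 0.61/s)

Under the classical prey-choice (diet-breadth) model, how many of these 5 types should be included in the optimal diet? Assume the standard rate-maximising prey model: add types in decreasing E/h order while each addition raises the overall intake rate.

Profitabilities (E/h, kJ/s): amphipods 7.53, isopods 4.66, snails 1.86, polychaete worms 0.758, mud crabs 0.408. Add prey in this order while the next type's profitability exceeds the intake rate on those already taken.
Rate on top 1: 5.636. isopods: 4.66 < 5.636 → exclude; stop.
Optimal diet: amphipods — 1 of 5 types.

1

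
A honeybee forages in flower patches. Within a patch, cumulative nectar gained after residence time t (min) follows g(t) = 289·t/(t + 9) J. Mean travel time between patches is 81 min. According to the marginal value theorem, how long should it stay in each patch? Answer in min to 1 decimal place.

Optimal t* satisfies g'(t*) = g(t*)/(T + t*).
g'(t) = 289·9/(t + 9)². Setting 289·9/(t+9)² = 289t/[(t+9)(81+t)] gives 9(81+t) = t(t+9), so t² = 9×81 = 729.
t* = √729 = 27 min.

27.0 min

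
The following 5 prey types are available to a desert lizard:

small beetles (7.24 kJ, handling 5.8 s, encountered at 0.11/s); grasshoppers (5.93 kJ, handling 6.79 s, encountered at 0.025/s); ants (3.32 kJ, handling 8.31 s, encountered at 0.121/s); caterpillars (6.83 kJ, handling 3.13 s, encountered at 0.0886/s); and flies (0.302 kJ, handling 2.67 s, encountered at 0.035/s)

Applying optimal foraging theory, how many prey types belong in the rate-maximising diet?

3

E/h in descending order: caterpillars 2.18, small beetles 1.25, grasshoppers 0.873, ants 0.4, flies 0.113 kJ/s. The optimal diet is the largest prefix of this list for which every included type satisfies E_i/h_i > R on the types above it.
Rate on top 1: 0.4738. small beetles: 1.25 > 0.4738 → include.
Rate on top 2: 0.7318. grasshoppers: 0.873 > 0.7318 → include.
Rate on top 3: 0.7433. ants: 0.4 < 0.7433 → exclude; stop.
Optimal diet: caterpillars, small beetles, grasshoppers — 3 of 5 types.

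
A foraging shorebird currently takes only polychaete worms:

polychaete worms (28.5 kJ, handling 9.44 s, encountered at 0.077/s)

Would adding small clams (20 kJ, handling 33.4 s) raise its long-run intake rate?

No

On polychaete worms alone, R = ΣλE/(1+Σλh) = 2.195/1.727 = 1.271 kJ/s.
Profitability of small clams: 20/33.4 = 0.5988 kJ/s.
0.5988 < 1.271, so adding small clams would lower the average — exclude it.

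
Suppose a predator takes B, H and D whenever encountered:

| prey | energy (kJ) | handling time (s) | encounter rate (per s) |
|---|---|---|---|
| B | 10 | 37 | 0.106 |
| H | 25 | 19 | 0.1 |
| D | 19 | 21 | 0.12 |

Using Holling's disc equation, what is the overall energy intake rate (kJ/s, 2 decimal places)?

R = (0.106×10 + 0.1×25 + 0.12×19) / (1 + 0.106×37 + 0.1×19 + 0.12×21) = 5.84/9.342 = 0.6251 kJ/s.

0.63 kJ/s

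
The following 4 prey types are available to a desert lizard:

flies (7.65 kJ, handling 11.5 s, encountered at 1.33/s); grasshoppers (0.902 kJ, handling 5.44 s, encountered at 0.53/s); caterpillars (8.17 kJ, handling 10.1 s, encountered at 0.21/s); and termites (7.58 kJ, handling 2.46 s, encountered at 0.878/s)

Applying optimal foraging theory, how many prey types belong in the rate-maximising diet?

1

Rank by E/h (kJ/s): termites 3.08, caterpillars 0.809, flies 0.665, grasshoppers 0.166. Include each in turn until the next type's E/h falls below the running intake rate.
Rate on top 1: 2.106. caterpillars: 0.809 < 2.106 → exclude; stop.
Optimal diet: termites — 1 of 4 types.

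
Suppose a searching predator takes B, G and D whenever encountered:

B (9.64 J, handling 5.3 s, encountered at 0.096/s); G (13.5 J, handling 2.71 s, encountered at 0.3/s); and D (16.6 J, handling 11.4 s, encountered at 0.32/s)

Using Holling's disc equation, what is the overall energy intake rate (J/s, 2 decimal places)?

1.72 J/s

R = (0.096×9.64 + 0.3×13.5 + 0.32×16.6) / (1 + 0.096×5.3 + 0.3×2.71 + 0.32×11.4) = 10.29/5.97 = 1.723 J/s.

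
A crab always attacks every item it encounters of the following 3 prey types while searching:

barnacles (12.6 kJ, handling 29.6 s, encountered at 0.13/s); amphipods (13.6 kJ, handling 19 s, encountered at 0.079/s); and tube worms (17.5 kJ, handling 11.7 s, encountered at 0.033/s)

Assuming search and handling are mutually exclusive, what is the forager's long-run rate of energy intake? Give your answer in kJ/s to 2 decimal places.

0.49 kJ/s

R = Σλ_iE_i / (1 + Σλ_ih_i)
Numerator: 0.13×12.6 + 0.079×13.6 + 0.033×17.5 = 3.29
Denominator: 1 + 0.13×29.6 + 0.079×19 + 0.033×11.7 = 6.735
R = 3.29/6.735 = 0.4885 kJ/s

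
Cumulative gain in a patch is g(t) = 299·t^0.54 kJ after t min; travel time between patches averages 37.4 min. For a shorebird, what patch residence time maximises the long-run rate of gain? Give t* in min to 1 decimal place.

43.9 min

By the marginal value theorem, leave when the instantaneous gain rate g'(t) equals the habitat-wide average g(t)/(T + t).
g'(t) = 0.54·299·t^-0.46. Setting 0.54·299·t^-0.46 = 299·t^0.54/(37.4+t) gives 0.54(37.4+t) = t, so 0.46·t = 0.54×37.4.
t* = 0.54×37.4/0.46 = 43.9 min.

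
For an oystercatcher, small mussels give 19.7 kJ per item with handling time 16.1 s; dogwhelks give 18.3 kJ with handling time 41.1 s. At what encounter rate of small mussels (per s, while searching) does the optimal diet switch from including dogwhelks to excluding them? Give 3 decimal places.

Drop dogwhelks once their profitability E₂/h₂ falls below the rate achievable on small mussels alone: E₂/h₂ = λE₁/(1 + λh₁).
Solve for λ: λE₁h₂ = E₂(1 + λh₁) → λ(E₁h₂ − E₂h₁) = E₂ → λ = E₂/(E₁h₂ − E₂h₁).
λ = 18.3/(19.7×41.1 − 18.3×16.1) = 18.3/515 = 0.03553 per s.

0.036 per s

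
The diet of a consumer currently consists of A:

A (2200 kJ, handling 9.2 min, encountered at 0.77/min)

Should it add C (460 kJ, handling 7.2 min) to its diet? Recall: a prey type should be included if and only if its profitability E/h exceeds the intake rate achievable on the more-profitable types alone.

No

Current rate: (0.77×2200)/(1 + 0.77×9.2) = 209.5 kJ/min.
C: E/h = 460/7.2 = 63.89 kJ/min.
Since 63.89 < R, time spent handling C is better spent searching.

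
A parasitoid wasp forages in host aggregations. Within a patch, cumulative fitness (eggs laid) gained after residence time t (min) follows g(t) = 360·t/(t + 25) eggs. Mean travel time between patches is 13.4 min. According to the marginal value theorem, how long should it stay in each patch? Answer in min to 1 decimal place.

18.3 min

By the marginal value theorem, leave when the instantaneous gain rate g'(t) equals the habitat-wide average g(t)/(T + t).
g'(t) = 360·25/(t + 25)². Setting 360·25/(t+25)² = 360t/[(t+25)(13.4+t)] gives 25(13.4+t) = t(t+25), so t² = 25×13.4 = 335.
t* = √335 = 18.3 min.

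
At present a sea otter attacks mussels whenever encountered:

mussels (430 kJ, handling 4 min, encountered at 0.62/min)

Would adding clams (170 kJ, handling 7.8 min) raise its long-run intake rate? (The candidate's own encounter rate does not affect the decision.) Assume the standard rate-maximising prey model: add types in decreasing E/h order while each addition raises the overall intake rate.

Current rate: (0.62×430)/(1 + 0.62×4) = 76.61 kJ/min.
clams: E/h = 170/7.8 = 21.79 kJ/min.
21.79 < 76.61, so adding clams would lower the average — exclude it.

No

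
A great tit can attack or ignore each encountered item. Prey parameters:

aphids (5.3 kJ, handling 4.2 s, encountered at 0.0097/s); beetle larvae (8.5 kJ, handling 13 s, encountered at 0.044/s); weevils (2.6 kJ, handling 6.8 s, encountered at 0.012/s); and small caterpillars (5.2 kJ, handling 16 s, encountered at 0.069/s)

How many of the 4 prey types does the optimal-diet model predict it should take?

Profitabilities (E/h, kJ/s): aphids 1.26, beetle larvae 0.654, weevils 0.382, small caterpillars 0.325. Add prey in this order while the next type's profitability exceeds the intake rate on those already taken.
Rate on top 1: 0.0494. beetle larvae: 0.654 > 0.0494 → include.
Rate on top 2: 0.2638. weevils: 0.382 > 0.2638 → include.
Rate on top 3: 0.2695. small caterpillars: 0.325 > 0.2695 → include.
Optimal diet: aphids, beetle larvae, weevils, small caterpillars — 4 of 4 types.

4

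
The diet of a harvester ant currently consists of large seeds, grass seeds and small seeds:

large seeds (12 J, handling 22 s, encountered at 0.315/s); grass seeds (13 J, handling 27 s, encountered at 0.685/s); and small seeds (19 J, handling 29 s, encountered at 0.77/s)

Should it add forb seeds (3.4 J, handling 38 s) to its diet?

No

Intake rate on the current diet: R = (0.315×12 + 0.685×13 + 0.77×19) / (1 + 0.315×22 + 0.685×27 + 0.77×29) = 27.32/48.76 = 0.5603 J/s.
Profitability of forb seeds: 3.4/38 = 0.08947 J/s.
Since 0.08947 < R, time spent handling forb seeds is better spent searching.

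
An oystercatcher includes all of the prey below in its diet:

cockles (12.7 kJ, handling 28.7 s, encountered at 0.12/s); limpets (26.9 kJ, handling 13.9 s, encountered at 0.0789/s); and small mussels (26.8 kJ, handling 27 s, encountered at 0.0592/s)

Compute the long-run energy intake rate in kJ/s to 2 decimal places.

0.73 kJ/s

R = (0.12×12.7 + 0.0789×26.9 + 0.0592×26.8) / (1 + 0.12×28.7 + 0.0789×13.9 + 0.0592×27) = 5.233/7.139 = 0.733 kJ/s.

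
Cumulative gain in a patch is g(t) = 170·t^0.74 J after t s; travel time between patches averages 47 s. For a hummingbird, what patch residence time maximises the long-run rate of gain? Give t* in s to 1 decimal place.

133.8 s

Maximise g(t)/(T+t): set derivative to zero → g'(t)(T+t) = g(t).
g'(t) = 0.74·170·t^-0.26. Setting 0.74·170·t^-0.26 = 170·t^0.74/(47+t) gives 0.74(47+t) = t, so 0.26·t = 0.74×47.
t* = 0.74×47/0.26 = 133.8 s.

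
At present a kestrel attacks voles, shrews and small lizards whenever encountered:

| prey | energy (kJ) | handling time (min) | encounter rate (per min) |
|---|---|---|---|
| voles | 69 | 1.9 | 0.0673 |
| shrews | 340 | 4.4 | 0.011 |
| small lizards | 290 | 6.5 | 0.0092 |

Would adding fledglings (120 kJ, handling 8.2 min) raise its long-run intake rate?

Yes

Intake rate on the current diet: R = (0.0673×69 + 0.011×340 + 0.0092×290) / (1 + 0.0673×1.9 + 0.011×4.4 + 0.0092×6.5) = 11.05/1.236 = 8.941 kJ/min.
Profitability of fledglings: 120/8.2 = 14.63 kJ/min.
14.63 > 8.941, so adding fledglings raises the average — include it.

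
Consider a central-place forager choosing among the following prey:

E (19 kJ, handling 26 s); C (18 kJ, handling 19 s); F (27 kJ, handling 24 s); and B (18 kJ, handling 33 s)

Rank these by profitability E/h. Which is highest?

F

Profitability E/h (kJ/s): E = 19/26 = 0.731, C = 18/19 = 0.947, F = 27/24 = 1.12, B = 18/33 = 0.545.
Ranked: F > C > E > B.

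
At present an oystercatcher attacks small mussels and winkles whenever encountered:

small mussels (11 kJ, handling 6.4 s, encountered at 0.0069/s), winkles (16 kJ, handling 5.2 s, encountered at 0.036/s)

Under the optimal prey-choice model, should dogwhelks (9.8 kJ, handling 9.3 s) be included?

On small mussels and winkles alone, R = ΣλE/(1+Σλh) = 0.6519/1.231 = 0.5294 kJ/s.
Profitability of dogwhelks: 9.8/9.3 = 1.054 kJ/s.
1.054 > 0.5294, so adding dogwhelks raises the average — include it.

Yes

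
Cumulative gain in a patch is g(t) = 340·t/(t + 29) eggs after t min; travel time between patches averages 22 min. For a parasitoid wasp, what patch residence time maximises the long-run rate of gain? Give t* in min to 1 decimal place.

25.3 min

Maximise g(t)/(T+t): set derivative to zero → g'(t)(T+t) = g(t).
g'(t) = 340·29/(t + 29)². Setting 340·29/(t+29)² = 340t/[(t+29)(22+t)] gives 29(22+t) = t(t+29), so t² = 29×22 = 638.
t* = √638 = 25.26 min.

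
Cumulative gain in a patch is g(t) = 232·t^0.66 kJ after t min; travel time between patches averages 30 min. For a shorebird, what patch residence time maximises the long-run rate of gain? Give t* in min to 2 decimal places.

58.24 min

By the marginal value theorem, leave when the instantaneous gain rate g'(t) equals the habitat-wide average g(t)/(T + t).
g'(t) = 0.66·232·t^-0.34. Setting 0.66·232·t^-0.34 = 232·t^0.66/(30+t) gives 0.66(30+t) = t, so 0.34·t = 0.66×30.
t* = 0.66×30/0.34 = 58.24 min.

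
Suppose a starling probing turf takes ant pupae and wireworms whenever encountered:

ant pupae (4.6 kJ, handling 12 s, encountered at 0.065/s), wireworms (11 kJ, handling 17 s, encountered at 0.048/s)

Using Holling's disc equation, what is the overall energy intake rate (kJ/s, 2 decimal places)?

R = (0.065×4.6 + 0.048×11) / (1 + 0.065×12 + 0.048×17) = 0.827/2.596 = 0.3186 kJ/s.

0.32 kJ/s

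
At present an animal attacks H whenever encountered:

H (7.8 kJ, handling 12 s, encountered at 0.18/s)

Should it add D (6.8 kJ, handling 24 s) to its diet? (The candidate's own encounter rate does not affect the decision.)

Intake rate on the current diet: R = (0.18×7.8) / (1 + 0.18×12) = 1.404/3.16 = 0.4443 kJ/s.
Profitability of D: 6.8/24 = 0.2833 kJ/s.
Since 0.2833 < R, time spent handling D is better spent searching.

No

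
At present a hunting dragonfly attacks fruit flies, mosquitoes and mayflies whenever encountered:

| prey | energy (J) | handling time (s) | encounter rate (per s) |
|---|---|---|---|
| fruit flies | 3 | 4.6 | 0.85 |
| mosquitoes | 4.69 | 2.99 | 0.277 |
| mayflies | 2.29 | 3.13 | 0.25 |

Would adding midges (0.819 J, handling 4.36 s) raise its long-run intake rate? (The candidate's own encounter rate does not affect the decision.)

On fruit flies, mosquitoes and mayflies alone, R = ΣλE/(1+Σλh) = 4.422/6.521 = 0.6781 J/s.
Profitability of midges: 0.819/4.36 = 0.1878 J/s.
Since 0.1878 < R, time spent handling midges is better spent searching.

No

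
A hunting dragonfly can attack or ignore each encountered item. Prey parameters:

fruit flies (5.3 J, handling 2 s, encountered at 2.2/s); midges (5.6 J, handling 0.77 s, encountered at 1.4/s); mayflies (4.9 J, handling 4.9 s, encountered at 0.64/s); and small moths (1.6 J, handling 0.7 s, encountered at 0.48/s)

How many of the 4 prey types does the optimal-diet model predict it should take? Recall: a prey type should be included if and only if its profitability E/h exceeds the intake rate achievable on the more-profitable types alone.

Rank by E/h (J/s): midges 7.27, fruit flies 2.65, small moths 2.29, mayflies 1. Include each in turn until the next type's E/h falls below the running intake rate.
Rate on top 1: 3.773. fruit flies: 2.65 < 3.773 → exclude; stop.
Optimal diet: midges — 1 of 4 types.

1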